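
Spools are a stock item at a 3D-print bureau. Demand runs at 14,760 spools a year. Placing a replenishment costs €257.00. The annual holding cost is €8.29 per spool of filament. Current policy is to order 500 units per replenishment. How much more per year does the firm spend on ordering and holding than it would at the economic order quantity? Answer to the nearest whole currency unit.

EOQ = √(2DS/H) = √(2 × 14,760 × 257 / 8.29) ≈ 956.64.
Cost at Q* = (D/Q*)S + (Q*/2)H = √(2DSH) ≈ €7,930.53.
Cost at Q = 500: (14,760/500)×257 + (500/2)×8.29 = €7,586.64 + €2,072.50 = €9,659.14.
Excess = €9,659.14 − €7,930.53 = €1,728.61.

Extra cost ≈ €1,729 per year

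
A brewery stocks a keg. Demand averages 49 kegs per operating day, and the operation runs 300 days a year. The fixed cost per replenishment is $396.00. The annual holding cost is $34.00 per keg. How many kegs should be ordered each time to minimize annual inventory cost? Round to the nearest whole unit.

Annual demand D = 49 × 300 = 14,700.
EOQ = √(2DS / H) = √(2 × 14,700 × 396 / 34).
= √(11,642,400 / 34) = √342,423.5294 ≈ 585.170.

Q* ≈ 585 kegs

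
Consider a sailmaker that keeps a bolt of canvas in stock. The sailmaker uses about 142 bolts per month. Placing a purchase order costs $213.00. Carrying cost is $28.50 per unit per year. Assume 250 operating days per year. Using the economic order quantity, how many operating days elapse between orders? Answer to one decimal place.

T ≈ 23.4 days

Annual demand D = 142 × 12 = 1,704.
The optimal lot size = √(2DS/H) = √(2 × 1,704 × 213 / 28.5) ≈ 159.59.
Cycle time = Q*/D × 250 = 159.59 / 1,704 × 250 ≈ 23.415 days.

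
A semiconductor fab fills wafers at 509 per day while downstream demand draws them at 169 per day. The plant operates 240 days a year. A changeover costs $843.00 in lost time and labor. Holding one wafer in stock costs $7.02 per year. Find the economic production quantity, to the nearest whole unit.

Annual demand D = 169 × 240 = 40,560.
Production build-up factor (1 − d/p) = 1 − 169/509 = 0.6680.
Q* = √(2DS / (H(1 − d/p))) = √(2 × 40,560 × 843 / (7.02 × 0.6680)).
= √(68,384,160 / 4.6892) ≈ 3818.815.

Q* ≈ 3,819 wafers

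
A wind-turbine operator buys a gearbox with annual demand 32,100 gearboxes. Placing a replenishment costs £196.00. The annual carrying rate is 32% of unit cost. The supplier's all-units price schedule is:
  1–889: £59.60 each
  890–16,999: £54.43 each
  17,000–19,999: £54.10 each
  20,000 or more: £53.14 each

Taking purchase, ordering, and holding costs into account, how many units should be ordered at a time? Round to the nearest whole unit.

Q* ≈ 890 gearboxes

Holding cost per unit per year at price C is H = 0.32·C.
Evaluate total cost at each tier's feasible EOQ or, if the EOQ is below the tier, at the tier's minimum quantity.
EOQ at £59.60 = 812.3 (feasible in tier 1): TC = 32,100×£59.60 + (32,100/812.3)×196 + (812.3/2)×0.32×£59.60 = £1,928,651.51.
EOQ at £54.43 = 850.0 < 890, so use break Q=890: TC = 32,100×£54.43 + (32,100/890.0)×196 + (890.0/2)×0.32×£54.43 = £1,762,023.05.
EOQ at £54.10 = 852.6 < 17000, so use break Q=17000: TC = 32,100×£54.10 + (32,100/17000.0)×196 + (17000.0/2)×0.32×£54.10 = £1,884,132.09.
EOQ at £53.14 = 860.2 < 20000, so use break Q=20000: TC = 32,100×£53.14 + (32,100/20000.0)×196 + (20000.0/2)×0.32×£53.14 = £1,876,156.58.
Lowest total cost is £1,762,023.05 at Q = 890.0.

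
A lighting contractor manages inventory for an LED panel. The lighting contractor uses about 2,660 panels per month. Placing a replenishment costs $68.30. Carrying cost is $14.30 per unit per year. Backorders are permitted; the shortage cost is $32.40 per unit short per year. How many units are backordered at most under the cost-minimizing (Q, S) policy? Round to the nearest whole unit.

Annual demand D = 2,660 × 12 = 31,920.
With planned backorders, Q* = √(2DS/H) · √((H+B)/B).
√(2DS/H) = √(2 × 31,920 × 68.3 / 14.3) = 552.190.
√((H+B)/B) = √((14.3+32.4)/32.4) = 1.2006.
Q* ≈ 662.941.
S* = Q* · H/(H+B) = 662.941 × 14.3/46.7 ≈ 202.999.

S* ≈ 203 panels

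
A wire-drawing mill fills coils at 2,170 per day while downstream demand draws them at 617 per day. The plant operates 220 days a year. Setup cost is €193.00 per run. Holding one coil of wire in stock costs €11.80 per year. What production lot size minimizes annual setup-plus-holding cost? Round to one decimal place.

Annual demand D = 617 × 220 = 135,740.
Production build-up factor (1 − d/p) = 1 − 617/2,170 = 0.7157.
Q* = √(2DS / (H(1 − d/p))) = √(2 × 135,740 × 193 / (11.8 × 0.7157)).
= √(52,395,640 / 8.4449) ≈ 2490.868.

Q* ≈ 2,490.9 coils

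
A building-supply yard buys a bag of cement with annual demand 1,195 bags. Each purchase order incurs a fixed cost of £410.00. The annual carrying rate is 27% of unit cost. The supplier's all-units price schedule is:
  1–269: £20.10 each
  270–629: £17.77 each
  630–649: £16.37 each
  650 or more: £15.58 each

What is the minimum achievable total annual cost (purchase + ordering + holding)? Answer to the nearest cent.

TC* ≈ £20,739.01

Holding cost per unit per year at price C is H = 0.27·C.
Candidates are each tier's EOQ (if it falls in that tier) and each price-break quantity.
Tier 1 (£20.10): EOQ = 424.9 exceeds tier's upper bound 269, so this tier is dominated.
EOQ at £17.77 = 451.9 (feasible in tier 2): TC = 1,195×£17.77 + (1,195/451.9)×410 + (451.9/2)×0.27×£17.77 = £23,403.44.
EOQ at £16.37 = 470.9 < 630, so use break Q=630: TC = 1,195×£16.37 + (1,195/630.0)×410 + (630.0/2)×0.27×£16.37 = £21,732.12.
EOQ at £15.58 = 482.6 < 650, so use break Q=650: TC = 1,195×£15.58 + (1,195/650.0)×410 + (650.0/2)×0.27×£15.58 = £20,739.01.
Lowest total cost among the candidates is at Q = 650.0.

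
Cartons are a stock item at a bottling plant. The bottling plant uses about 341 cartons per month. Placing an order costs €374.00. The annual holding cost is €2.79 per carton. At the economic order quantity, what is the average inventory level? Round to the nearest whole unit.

Annual demand D = 341 × 12 = 4,092.
The optimal lot size = √(2DS/H) = √(2 × 4,092 × 374 / 2.79) ≈ 1047.41.
Average inventory = Q*/2 ≈ 1047.41 / 2 = 523.705.

Average inventory ≈ 524 cartons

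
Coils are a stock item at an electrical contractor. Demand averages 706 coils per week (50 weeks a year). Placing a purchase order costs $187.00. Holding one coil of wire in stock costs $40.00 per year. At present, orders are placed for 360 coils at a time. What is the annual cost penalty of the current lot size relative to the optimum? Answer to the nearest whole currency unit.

Extra cost ≈ $2,556 per year

Annual demand D = 706 × 50 = 35,300.
EOQ = √(2DS/H) = √(2 × 35,300 × 187 / 40) ≈ 574.50.
Cost at Q* = (D/Q*)S + (Q*/2)H = √(2DSH) ≈ $22,980.17.
Cost at Q = 360: (35,300/360)×187 + (360/2)×40 = $18,336.39 + $7,200.00 = $25,536.39.
Excess = $25,536.39 − $22,980.17 = $2,556.22.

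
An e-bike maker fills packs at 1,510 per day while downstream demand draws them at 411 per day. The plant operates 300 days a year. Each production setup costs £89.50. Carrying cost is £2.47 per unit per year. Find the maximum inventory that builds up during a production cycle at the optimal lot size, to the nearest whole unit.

Annual demand D = 411 × 300 = 123,300.
Production build-up factor (1 − d/p) = 1 − 411/1,510 = 0.7278.
Q* = √(2DS / (H(1 − d/p))) = √(2 × 123,300 × 89.5 / (2.47 × 0.7278)).
= √(22,070,700 / 1.7977) ≈ 3503.880.
Maximum inventory = Q*(1 − d/p) = 3503.880 × 0.7278 ≈ 2550.175.

I_max ≈ 2,550 packs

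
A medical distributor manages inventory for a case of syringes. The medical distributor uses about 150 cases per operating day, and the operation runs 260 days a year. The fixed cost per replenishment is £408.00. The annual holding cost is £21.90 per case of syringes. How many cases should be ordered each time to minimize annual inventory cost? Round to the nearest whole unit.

Q* ≈ 1,205 cases

Annual demand D = 150 × 260 = 39,000.
EOQ = √(2DS / H) = √(2 × 39,000 × 408 / 21.9).
= √(31,824,000 / 21.9) = √1,453,150.6849 ≈ 1205.467.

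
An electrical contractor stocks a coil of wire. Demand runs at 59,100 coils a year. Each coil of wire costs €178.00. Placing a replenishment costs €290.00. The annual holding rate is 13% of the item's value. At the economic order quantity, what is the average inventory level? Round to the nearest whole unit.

Holding cost H = 0.13 × €178.00 = €23.1400 per unit per year.
Q* = √(2DS/H) = √(2 × 59,100 × 290 / 23.14) ≈ 1217.10.
Average inventory = Q*/2 ≈ 1217.10 / 2 = 608.550.

Average inventory ≈ 609 coils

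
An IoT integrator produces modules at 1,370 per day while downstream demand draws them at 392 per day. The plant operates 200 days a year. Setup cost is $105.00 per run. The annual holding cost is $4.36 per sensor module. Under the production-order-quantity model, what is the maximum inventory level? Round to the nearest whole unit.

I_max ≈ 1,642 modules

Annual demand D = 392 × 200 = 78,400.
Production build-up factor (1 − d/p) = 1 − 392/1,370 = 0.7139.
Q* = √(2DS / (H(1 − d/p))) = √(2 × 78,400 × 105 / (4.36 × 0.7139)).
= √(16,464,000 / 3.1125) ≈ 2299.934.
Maximum inventory = Q*(1 − d/p) = 2299.934 × 0.7139 ≈ 1641.850.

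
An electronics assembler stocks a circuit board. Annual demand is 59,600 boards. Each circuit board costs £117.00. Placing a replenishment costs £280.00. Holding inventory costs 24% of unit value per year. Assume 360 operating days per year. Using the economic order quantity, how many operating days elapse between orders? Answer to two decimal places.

T ≈ 6.59 days

Holding cost H = 0.24 × £117.00 = £28.0800 per unit per year.
EOQ = √(2DS/H) = √(2 × 59,600 × 280 / 28.08) ≈ 1090.23.
Cycle time = Q*/D × 360 = 1090.23 / 59,600 × 360 ≈ 6.585 days.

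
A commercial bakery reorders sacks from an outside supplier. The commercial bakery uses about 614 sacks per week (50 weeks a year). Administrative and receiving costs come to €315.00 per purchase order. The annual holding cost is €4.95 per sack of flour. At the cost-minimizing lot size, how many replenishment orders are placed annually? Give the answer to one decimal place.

Annual demand D = 614 × 50 = 30,700.
Q* = √(2DS/H) = √(2 × 30,700 × 315 / 4.95) ≈ 1976.68.
Orders per year = D / Q* = 30,700 / 1976.68 ≈ 15.531.

N ≈ 15.5 orders per year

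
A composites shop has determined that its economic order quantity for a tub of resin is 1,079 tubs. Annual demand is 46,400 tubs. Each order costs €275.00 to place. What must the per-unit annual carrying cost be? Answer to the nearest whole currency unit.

Squaring Q* = √(2DS/H) gives Q*² = 2DS/H.
From Q* = √(2DS/H): H = 2DS / Q*² = 2 × 46,400 × 275 / 1,079² = 21.9199.

H ≈ €22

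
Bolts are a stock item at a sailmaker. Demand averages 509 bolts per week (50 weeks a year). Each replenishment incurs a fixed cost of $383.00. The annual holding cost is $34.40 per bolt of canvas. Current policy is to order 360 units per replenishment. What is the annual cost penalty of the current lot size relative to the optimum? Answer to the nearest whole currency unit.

Annual demand D = 509 × 50 = 25,450.
EOQ = √(2DS/H) = √(2 × 25,450 × 383 / 34.4) ≈ 752.80.
Cost at Q* = (D/Q*)S + (Q*/2)H = √(2DSH) ≈ $25,896.29.
Cost at Q = 360: (25,450/360)×383 + (360/2)×34.4 = $27,075.97 + $6,192.00 = $33,267.97.
Excess = $33,267.97 − $25,896.29 = $7,371.69.

Extra cost ≈ $7,372 per year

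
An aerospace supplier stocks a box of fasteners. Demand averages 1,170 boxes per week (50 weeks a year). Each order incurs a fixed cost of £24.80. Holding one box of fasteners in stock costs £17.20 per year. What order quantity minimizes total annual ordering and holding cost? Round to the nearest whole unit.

Q* ≈ 411 boxes

Annual demand D = 1,170 × 50 = 58,500.
EOQ = √(2DS / H) = √(2 × 58,500 × 24.8 / 17.2).
= √(2,901,600 / 17.2) = √168,697.6744 ≈ 410.728.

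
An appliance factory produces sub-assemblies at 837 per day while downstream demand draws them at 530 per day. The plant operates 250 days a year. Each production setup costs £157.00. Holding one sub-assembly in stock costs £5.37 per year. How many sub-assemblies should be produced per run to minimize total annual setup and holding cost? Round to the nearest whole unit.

Annual demand D = 530 × 250 = 132,500.
Production build-up factor (1 − d/p) = 1 − 530/837 = 0.3668.
Q* = √(2DS / (H(1 − d/p))) = √(2 × 132,500 × 157 / (5.37 × 0.3668)).
= √(41,605,000 / 1.9696) ≈ 4595.991.

Q* ≈ 4,596 sub-assemblies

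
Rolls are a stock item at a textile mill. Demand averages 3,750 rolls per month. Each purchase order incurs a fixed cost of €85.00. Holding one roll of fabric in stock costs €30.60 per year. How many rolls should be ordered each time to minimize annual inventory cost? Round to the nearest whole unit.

Q* ≈ 500 rolls

Annual demand D = 3,750 × 12 = 45,000.
EOQ = √(2DS / H) = √(2 × 45,000 × 85 / 30.6).
= √(7,650,000 / 30.6) = √250,000 ≈ 500.000.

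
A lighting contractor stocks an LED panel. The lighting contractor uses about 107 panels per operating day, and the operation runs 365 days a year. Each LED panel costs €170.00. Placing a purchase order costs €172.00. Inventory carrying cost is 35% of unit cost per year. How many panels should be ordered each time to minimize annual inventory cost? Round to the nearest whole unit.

Annual demand D = 107 × 365 = 39,055.
Holding cost H = 0.35 × €170.00 = €59.5000 per unit per year.
EOQ = √(2DS / H) = √(2 × 39,055 × 172 / 59.5).
= √(13,434,920 / 59.5) = √225,796.9748 ≈ 475.181.

Q* ≈ 475 panels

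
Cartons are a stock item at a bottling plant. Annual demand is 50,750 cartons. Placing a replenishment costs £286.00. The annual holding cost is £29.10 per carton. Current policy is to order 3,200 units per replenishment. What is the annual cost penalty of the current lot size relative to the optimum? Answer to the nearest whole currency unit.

Extra cost ≈ £22,031 per year

EOQ = √(2DS/H) = √(2 × 50,750 × 286 / 29.1) ≈ 998.78.
Cost at Q* = (D/Q*)S + (Q*/2)H = √(2DSH) ≈ £29,064.48.
Cost at Q = 3,200: (50,750/3,200)×286 + (3,200/2)×29.1 = £4,535.78 + £46,560.00 = £51,095.78.
Excess = £51,095.78 − £29,064.48 = £22,031.30.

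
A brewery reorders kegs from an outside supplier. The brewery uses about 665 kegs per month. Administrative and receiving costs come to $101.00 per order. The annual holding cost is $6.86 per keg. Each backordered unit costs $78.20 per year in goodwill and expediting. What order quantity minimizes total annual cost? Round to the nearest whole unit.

Q* ≈ 506 kegs

Annual demand D = 665 × 12 = 7,980.
With planned backorders, Q* = √(2DS/H) · √((H+B)/B).
√(2DS/H) = √(2 × 7,980 × 101 / 6.86) = 484.747.
√((H+B)/B) = √((6.86+78.2)/78.2) = 1.0429.
Q* ≈ 505.562.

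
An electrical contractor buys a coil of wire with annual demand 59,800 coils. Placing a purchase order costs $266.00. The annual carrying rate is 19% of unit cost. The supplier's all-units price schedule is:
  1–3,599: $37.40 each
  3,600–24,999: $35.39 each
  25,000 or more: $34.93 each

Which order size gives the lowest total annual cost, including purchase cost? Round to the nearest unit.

Holding cost per unit per year at price C is H = 0.19·C.
Evaluate total cost at each tier's feasible EOQ or, if the EOQ is below the tier, at the tier's minimum quantity.
EOQ at $37.40 = 2115.9 (feasible in tier 1): TC = 59,800×$37.40 + (59,800/2115.9)×266 + (2115.9/2)×0.19×$37.40 = $2,251,555.54.
EOQ at $35.39 = 2175.2 < 3600, so use break Q=3600: TC = 59,800×$35.39 + (59,800/3600.0)×266 + (3600.0/2)×0.19×$35.39 = $2,132,843.94.
EOQ at $34.93 = 2189.4 < 25000, so use break Q=25000: TC = 59,800×$34.93 + (59,800/25000.0)×266 + (25000.0/2)×0.19×$34.93 = $2,172,409.02.
Lowest total cost is $2,132,843.94 at Q = 3600.0.

Q* ≈ 3,600 coils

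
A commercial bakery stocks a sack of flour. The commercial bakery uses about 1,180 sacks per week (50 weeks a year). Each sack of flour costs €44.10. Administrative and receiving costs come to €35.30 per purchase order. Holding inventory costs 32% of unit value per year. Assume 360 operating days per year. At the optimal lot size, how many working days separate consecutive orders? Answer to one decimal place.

Annual demand D = 1,180 × 50 = 59,000.
Holding cost H = 0.32 × €44.10 = €14.1120 per unit per year.
The optimal lot size = √(2DS/H) = √(2 × 59,000 × 35.3 / 14.112) ≈ 543.29.
Cycle time = Q*/D × 360 = 543.29 / 59,000 × 360 ≈ 3.315 days.

T ≈ 3.3 days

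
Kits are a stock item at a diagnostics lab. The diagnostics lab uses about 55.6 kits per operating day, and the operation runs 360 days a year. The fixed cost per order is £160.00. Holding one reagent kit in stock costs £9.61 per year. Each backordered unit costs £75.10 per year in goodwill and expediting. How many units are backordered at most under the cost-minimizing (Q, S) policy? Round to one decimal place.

S* ≈ 98.4 kits

Annual demand D = 55.6 × 360 = 20,016.
With planned backorders, Q* = √(2DS/H) · √((H+B)/B).
√(2DS/H) = √(2 × 20,016 × 160 / 9.61) = 816.398.
√((H+B)/B) = √((9.61+75.1)/75.1) = 1.0621.
Q* ≈ 867.060.
S* = Q* · H/(H+B) = 867.060 × 9.61/84.71 ≈ 98.364.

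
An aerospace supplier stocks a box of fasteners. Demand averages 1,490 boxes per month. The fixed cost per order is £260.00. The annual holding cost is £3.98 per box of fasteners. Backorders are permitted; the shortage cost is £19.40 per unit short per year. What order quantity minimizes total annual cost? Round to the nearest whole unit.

Annual demand D = 1,490 × 12 = 17,880.
With planned backorders, Q* = √(2DS/H) · √((H+B)/B).
√(2DS/H) = √(2 × 17,880 × 260 / 3.98) = 1528.424.
√((H+B)/B) = √((3.98+19.4)/19.4) = 1.0978.
Q* ≈ 1677.897.

Q* ≈ 1,678 boxes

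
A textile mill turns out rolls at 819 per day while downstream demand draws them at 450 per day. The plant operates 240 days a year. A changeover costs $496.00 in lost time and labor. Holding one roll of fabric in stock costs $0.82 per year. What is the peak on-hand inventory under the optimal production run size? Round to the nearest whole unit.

Annual demand D = 450 × 240 = 108,000.
Production build-up factor (1 − d/p) = 1 − 450/819 = 0.4505.
Q* = √(2DS / (H(1 − d/p))) = √(2 × 108,000 × 496 / (0.82 × 0.4505)).
= √(107,136,000 / 0.3695) ≈ 17029.016.
Maximum inventory = Q*(1 − d/p) = 17029.016 × 0.4505 ≈ 7672.414.

I_max ≈ 7,672 rolls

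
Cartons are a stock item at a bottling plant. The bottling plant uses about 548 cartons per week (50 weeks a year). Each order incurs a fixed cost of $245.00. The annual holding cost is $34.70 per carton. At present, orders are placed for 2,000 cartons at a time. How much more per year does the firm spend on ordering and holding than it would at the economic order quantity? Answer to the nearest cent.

Extra cost ≈ $16,472.20 per year

Annual demand D = 548 × 50 = 27,400.
EOQ = √(2DS/H) = √(2 × 27,400 × 245 / 34.7) ≈ 622.03.
Cost at Q* = (D/Q*)S + (Q*/2)H = √(2DSH) ≈ $21,584.30.
Cost at Q = 2,000: (27,400/2,000)×245 + (2,000/2)×34.7 = $3,356.50 + $34,700.00 = $38,056.50.
Excess = $38,056.50 − $21,584.30 = $16,472.20.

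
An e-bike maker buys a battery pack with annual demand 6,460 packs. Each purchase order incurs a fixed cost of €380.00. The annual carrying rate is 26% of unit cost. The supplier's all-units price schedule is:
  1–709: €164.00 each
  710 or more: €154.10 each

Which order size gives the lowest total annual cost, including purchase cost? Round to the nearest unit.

Holding cost per unit per year at price C is H = 0.26·C.
Evaluate total cost at each tier's feasible EOQ or, if the EOQ is below the tier, at the tier's minimum quantity.
EOQ at €164.00 = 339.3 (feasible in tier 1): TC = 6,460×€164.00 + (6,460/339.3)×380 + (339.3/2)×0.26×€164.00 = €1,073,908.77.
EOQ at €154.10 = 350.1 < 710, so use break Q=710: TC = 6,460×€154.10 + (6,460/710.0)×380 + (710.0/2)×0.26×€154.10 = €1,013,166.89.
Lowest total cost is €1,013,166.89 at Q = 710.0.

Q* ≈ 710 packs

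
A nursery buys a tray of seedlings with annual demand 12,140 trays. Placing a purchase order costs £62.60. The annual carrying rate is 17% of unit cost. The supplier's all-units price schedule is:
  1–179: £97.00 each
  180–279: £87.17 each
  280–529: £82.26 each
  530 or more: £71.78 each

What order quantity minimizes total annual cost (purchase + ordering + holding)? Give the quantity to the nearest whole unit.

Holding cost per unit per year at price C is H = 0.17·C.
Evaluate total cost at each tier's feasible EOQ or, if the EOQ is below the tier, at the tier's minimum quantity.
Tier 1 (£97.00): EOQ = 303.6 exceeds tier's upper bound 179, so this tier is dominated.
Tier 2 (£87.17): EOQ = 320.3 exceeds tier's upper bound 279, so this tier is dominated.
EOQ at £82.26 = 329.7 (feasible in tier 3): TC = 12,140×£82.26 + (12,140/329.7)×62.6 + (329.7/2)×0.17×£82.26 = £1,003,246.71.
EOQ at £71.78 = 352.9 < 530, so use break Q=530: TC = 12,140×£71.78 + (12,140/530.0)×62.6 + (530.0/2)×0.17×£71.78 = £876,076.78.
Lowest total cost is £876,076.78 at Q = 530.0.

Q* ≈ 530 trays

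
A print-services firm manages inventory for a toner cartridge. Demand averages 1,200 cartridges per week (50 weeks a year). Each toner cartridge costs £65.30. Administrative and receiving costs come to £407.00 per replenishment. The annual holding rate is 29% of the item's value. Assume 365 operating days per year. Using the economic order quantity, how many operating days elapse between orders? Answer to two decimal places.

Annual demand D = 1,200 × 50 = 60,000.
Holding cost H = 0.29 × £65.30 = £18.9370 per unit per year.
Q* = √(2DS/H) = √(2 × 60,000 × 407 / 18.937) ≈ 1605.95.
Cycle time = Q*/D × 365 = 1605.95 / 60,000 × 365 ≈ 9.770 days.

T ≈ 9.77 days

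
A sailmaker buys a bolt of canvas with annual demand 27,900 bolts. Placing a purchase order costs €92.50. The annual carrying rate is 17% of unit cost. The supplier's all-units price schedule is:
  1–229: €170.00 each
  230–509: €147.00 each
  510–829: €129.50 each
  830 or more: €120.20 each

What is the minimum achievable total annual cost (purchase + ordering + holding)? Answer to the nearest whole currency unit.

TC* ≈ €3,365,169

Holding cost per unit per year at price C is H = 0.17·C.
Candidates are each tier's EOQ (if it falls in that tier) and each price-break quantity.
Tier 1 (€170.00): EOQ = 422.6 exceeds tier's upper bound 229, so this tier is dominated.
EOQ at €147.00 = 454.5 (feasible in tier 2): TC = 27,900×€147.00 + (27,900/454.5)×92.5 + (454.5/2)×0.17×€147.00 = €4,112,657.20.
EOQ at €129.50 = 484.2 < 510, so use break Q=510: TC = 27,900×€129.50 + (27,900/510.0)×92.5 + (510.0/2)×0.17×€129.50 = €3,623,724.12.
EOQ at €120.20 = 502.6 < 830, so use break Q=830: TC = 27,900×€120.20 + (27,900/830.0)×92.5 + (830.0/2)×0.17×€120.20 = €3,365,169.45.
Lowest total cost among the candidates is at Q = 830.0.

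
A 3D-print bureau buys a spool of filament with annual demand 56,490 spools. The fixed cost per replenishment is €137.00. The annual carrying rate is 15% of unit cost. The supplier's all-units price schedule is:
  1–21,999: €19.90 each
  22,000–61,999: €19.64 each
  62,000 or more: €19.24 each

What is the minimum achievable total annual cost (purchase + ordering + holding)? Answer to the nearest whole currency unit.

TC* ≈ €1,130,948

Holding cost per unit per year at price C is H = 0.15·C.
Candidates are each tier's EOQ (if it falls in that tier) and each price-break quantity.
EOQ at €19.90 = 2277.1 (feasible in tier 1): TC = 56,490×€19.90 + (56,490/2277.1)×137 + (2277.1/2)×0.15×€19.90 = €1,130,948.25.
EOQ at €19.64 = 2292.2 < 22000, so use break Q=22000: TC = 56,490×€19.64 + (56,490/22000.0)×137 + (22000.0/2)×0.15×€19.64 = €1,142,221.38.
EOQ at €19.24 = 2315.9 < 62000, so use break Q=62000: TC = 56,490×€19.24 + (56,490/62000.0)×137 + (62000.0/2)×0.15×€19.24 = €1,176,458.42.
Lowest total cost among the candidates is at Q = 2277.1.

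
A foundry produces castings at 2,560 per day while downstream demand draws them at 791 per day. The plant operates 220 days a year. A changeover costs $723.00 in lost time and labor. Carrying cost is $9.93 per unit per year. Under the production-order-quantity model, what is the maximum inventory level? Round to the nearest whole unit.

I_max ≈ 4,185 castings

Annual demand D = 791 × 220 = 174,020.
Production build-up factor (1 − d/p) = 1 − 791/2,560 = 0.6910.
Q* = √(2DS / (H(1 − d/p))) = √(2 × 174,020 × 723 / (9.93 × 0.6910)).
= √(251,632,920 / 6.8618) ≈ 6055.711.
Maximum inventory = Q*(1 − d/p) = 6055.711 × 0.6910 ≈ 4184.591.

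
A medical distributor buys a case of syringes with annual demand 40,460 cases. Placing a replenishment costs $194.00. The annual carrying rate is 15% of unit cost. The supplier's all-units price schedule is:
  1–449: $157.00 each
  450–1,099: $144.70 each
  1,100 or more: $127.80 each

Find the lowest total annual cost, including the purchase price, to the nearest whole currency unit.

TC* ≈ $5,188,467

Holding cost per unit per year at price C is H = 0.15·C.
Evaluate total cost at each tier's feasible EOQ or, if the EOQ is below the tier, at the tier's minimum quantity.
Tier 1 ($157.00): EOQ = 816.5 exceeds tier's upper bound 449, so this tier is dominated.
EOQ at $144.70 = 850.5 (feasible in tier 2): TC = 40,460×$144.70 + (40,460/850.5)×194 + (850.5/2)×0.15×$144.70 = $5,873,021.02.
EOQ at $127.80 = 904.9 < 1100, so use break Q=1100: TC = 40,460×$127.80 + (40,460/1100.0)×194 + (1100.0/2)×0.15×$127.80 = $5,188,467.17.
Lowest total cost among the candidates is at Q = 1100.0.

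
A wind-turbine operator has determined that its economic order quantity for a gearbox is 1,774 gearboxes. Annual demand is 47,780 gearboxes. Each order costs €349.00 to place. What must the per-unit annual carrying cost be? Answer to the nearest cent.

H ≈ €10.60

The basic EOQ model gives Q* = √(2DS/H); rearrange for the unknown.
From Q* = √(2DS/H): H = 2DS / Q*² = 2 × 47,780 × 349 / 1,774² = 10.5973.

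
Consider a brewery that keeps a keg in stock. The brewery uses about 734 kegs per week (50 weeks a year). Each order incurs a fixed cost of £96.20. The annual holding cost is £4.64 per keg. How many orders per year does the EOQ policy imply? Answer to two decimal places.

Annual demand D = 734 × 50 = 36,700.
The optimal lot size = √(2DS/H) = √(2 × 36,700 × 96.2 / 4.64) ≈ 1233.61.
Orders per year = D / Q* = 36,700 / 1233.61 ≈ 29.750.

N ≈ 29.75 orders per year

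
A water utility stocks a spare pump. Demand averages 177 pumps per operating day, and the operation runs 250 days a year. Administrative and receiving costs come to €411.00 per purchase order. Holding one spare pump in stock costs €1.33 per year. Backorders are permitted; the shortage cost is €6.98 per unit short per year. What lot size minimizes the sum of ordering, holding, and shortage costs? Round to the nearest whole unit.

Annual demand D = 177 × 250 = 44,250.
With planned backorders, Q* = √(2DS/H) · √((H+B)/B).
√(2DS/H) = √(2 × 44,250 × 411 / 1.33) = 5229.579.
√((H+B)/B) = √((1.33+6.98)/6.98) = 1.0911.
Q* ≈ 5706.102.

Q* ≈ 5,706 pumps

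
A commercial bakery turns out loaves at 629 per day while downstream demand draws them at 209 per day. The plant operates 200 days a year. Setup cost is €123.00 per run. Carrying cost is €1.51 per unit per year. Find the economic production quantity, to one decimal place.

Annual demand D = 209 × 200 = 41,800.
Production build-up factor (1 − d/p) = 1 − 209/629 = 0.6677.
Q* = √(2DS / (H(1 − d/p))) = √(2 × 41,800 × 123 / (1.51 × 0.6677)).
= √(10,282,800 / 1.0083) ≈ 3193.507.

Q* ≈ 3,193.5 loaves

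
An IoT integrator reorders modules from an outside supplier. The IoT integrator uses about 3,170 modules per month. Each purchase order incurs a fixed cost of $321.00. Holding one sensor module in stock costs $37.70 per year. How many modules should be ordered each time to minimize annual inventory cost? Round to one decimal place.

Q* ≈ 804.9 modules

Annual demand D = 3,170 × 12 = 38,040.
EOQ = √(2DS / H) = √(2 × 38,040 × 321 / 37.7).
= √(24,421,680 / 37.7) = √647,789.9204 ≈ 804.854.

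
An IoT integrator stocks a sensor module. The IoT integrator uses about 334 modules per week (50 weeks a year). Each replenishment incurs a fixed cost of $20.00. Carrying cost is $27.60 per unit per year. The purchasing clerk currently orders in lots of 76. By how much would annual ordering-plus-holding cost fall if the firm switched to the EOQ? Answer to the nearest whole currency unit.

Annual demand D = 334 × 50 = 16,700.
EOQ = √(2DS/H) = √(2 × 16,700 × 20 / 27.6) ≈ 155.57.
Cost at Q* = (D/Q*)S + (Q*/2)H = √(2DSH) ≈ $4,293.81.
Cost at Q = 76: (16,700/76)×20 + (76/2)×27.6 = $4,394.74 + $1,048.80 = $5,443.54.
Excess = $5,443.54 − $4,293.81 = $1,149.73.

Extra cost ≈ $1,150 per year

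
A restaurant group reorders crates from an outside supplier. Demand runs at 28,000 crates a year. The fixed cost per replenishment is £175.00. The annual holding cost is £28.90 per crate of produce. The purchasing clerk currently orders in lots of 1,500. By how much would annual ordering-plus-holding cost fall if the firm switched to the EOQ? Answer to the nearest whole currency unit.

EOQ = √(2DS/H) = √(2 × 28,000 × 175 / 28.9) ≈ 582.32.
Cost at Q* = (D/Q*)S + (Q*/2)H = √(2DSH) ≈ £16,829.14.
Cost at Q = 1,500: (28,000/1,500)×175 + (1,500/2)×28.9 = £3,266.67 + £21,675.00 = £24,941.67.
Excess = £24,941.67 − £16,829.14 = £8,112.53.

Extra cost ≈ £8,113 per year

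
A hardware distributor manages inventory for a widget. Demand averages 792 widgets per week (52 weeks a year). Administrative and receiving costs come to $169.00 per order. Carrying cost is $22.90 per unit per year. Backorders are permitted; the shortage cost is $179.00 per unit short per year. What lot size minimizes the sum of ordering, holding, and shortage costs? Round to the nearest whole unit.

Annual demand D = 792 × 52 = 41,184.
With planned backorders, Q* = √(2DS/H) · √((H+B)/B).
√(2DS/H) = √(2 × 41,184 × 169 / 22.9) = 779.659.
√((H+B)/B) = √((22.9+179)/179) = 1.0620.
Q* ≈ 828.031.

Q* ≈ 828 widgets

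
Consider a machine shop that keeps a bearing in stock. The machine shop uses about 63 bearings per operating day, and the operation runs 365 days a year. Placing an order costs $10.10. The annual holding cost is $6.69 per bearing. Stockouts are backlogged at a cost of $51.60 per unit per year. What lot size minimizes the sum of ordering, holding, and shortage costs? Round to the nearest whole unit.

Annual demand D = 63 × 365 = 22,995.
With planned backorders, Q* = √(2DS/H) · √((H+B)/B).
√(2DS/H) = √(2 × 22,995 × 10.1 / 6.69) = 263.499.
√((H+B)/B) = √((6.69+51.6)/51.6) = 1.0629.
Q* ≈ 280.060.

Q* ≈ 280 bearings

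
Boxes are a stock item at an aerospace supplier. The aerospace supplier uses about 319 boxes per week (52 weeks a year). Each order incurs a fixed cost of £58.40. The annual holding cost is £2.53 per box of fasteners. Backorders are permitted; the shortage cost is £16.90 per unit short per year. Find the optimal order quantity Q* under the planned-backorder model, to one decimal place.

Q* ≈ 938.3 boxes

Annual demand D = 319 × 52 = 16,588.
With planned backorders, Q* = √(2DS/H) · √((H+B)/B).
√(2DS/H) = √(2 × 16,588 × 58.4 / 2.53) = 875.101.
√((H+B)/B) = √((2.53+16.9)/16.9) = 1.0722.
Q* ≈ 938.321.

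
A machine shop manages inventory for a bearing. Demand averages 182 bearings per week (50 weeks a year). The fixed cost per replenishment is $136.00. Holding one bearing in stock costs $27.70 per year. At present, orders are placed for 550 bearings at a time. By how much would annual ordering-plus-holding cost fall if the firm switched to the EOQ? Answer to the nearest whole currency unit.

Annual demand D = 182 × 50 = 9,100.
EOQ = √(2DS/H) = √(2 × 9,100 × 136 / 27.7) ≈ 298.93.
Cost at Q* = (D/Q*)S + (Q*/2)H = √(2DSH) ≈ $8,280.28.
Cost at Q = 550: (9,100/550)×136 + (550/2)×27.7 = $2,250.18 + $7,617.50 = $9,867.68.
Excess = $9,867.68 − $8,280.28 = $1,587.40.

Extra cost ≈ $1,587 per year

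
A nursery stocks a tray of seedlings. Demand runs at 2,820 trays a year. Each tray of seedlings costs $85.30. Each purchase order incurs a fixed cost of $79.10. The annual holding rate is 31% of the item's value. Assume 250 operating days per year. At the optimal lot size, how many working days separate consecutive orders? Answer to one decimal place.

T ≈ 11.5 days

Holding cost H = 0.31 × $85.30 = $26.4430 per unit per year.
The optimal lot size = √(2DS/H) = √(2 × 2,820 × 79.1 / 26.443) ≈ 129.89.
Cycle time = Q*/D × 250 = 129.89 / 2,820 × 250 ≈ 11.515 days.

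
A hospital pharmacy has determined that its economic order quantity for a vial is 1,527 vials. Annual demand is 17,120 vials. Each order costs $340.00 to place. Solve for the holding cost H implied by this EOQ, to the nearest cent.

H ≈ $4.99

The basic EOQ model gives Q* = √(2DS/H); rearrange for the unknown.
From Q* = √(2DS/H): H = 2DS / Q*² = 2 × 17,120 × 340 / 1,527² = 4.9927.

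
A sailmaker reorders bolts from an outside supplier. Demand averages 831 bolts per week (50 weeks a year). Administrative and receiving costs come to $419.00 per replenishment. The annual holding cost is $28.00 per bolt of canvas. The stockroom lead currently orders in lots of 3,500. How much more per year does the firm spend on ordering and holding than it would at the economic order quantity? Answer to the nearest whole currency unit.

Extra cost ≈ $22,750 per year

Annual demand D = 831 × 50 = 41,550.
EOQ = √(2DS/H) = √(2 × 41,550 × 419 / 28) ≈ 1115.14.
Cost at Q* = (D/Q*)S + (Q*/2)H = √(2DSH) ≈ $31,223.86.
Cost at Q = 3,500: (41,550/3,500)×419 + (3,500/2)×28 = $4,974.13 + $49,000.00 = $53,974.13.
Excess = $53,974.13 − $31,223.86 = $22,750.27.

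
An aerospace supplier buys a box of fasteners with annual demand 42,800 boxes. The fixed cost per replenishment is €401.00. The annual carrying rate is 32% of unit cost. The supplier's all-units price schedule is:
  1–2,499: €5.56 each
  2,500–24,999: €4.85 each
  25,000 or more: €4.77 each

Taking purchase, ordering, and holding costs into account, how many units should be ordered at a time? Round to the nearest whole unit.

Holding cost per unit per year at price C is H = 0.32·C.
Evaluate total cost at each tier's feasible EOQ or, if the EOQ is below the tier, at the tier's minimum quantity.
Tier 1 (€5.56): EOQ = 4392.3 exceeds tier's upper bound 2499, so this tier is dominated.
EOQ at €4.85 = 4702.9 (feasible in tier 2): TC = 42,800×€4.85 + (42,800/4702.9)×401 + (4702.9/2)×0.32×€4.85 = €214,878.86.
EOQ at €4.77 = 4742.1 < 25000, so use break Q=25000: TC = 42,800×€4.77 + (42,800/25000.0)×401 + (25000.0/2)×0.32×€4.77 = €223,922.51.
Lowest total cost is €214,878.86 at Q = 4702.9.

Q* ≈ 4,703 boxes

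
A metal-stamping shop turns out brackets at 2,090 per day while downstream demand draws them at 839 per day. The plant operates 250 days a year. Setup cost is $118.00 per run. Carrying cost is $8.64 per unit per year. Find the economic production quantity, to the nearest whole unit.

Annual demand D = 839 × 250 = 209,750.
Production build-up factor (1 − d/p) = 1 − 839/2,090 = 0.5986.
Q* = √(2DS / (H(1 − d/p))) = √(2 × 209,750 × 118 / (8.64 × 0.5986)).
= √(49,501,000 / 5.1716) ≈ 3093.817.

Q* ≈ 3,094 brackets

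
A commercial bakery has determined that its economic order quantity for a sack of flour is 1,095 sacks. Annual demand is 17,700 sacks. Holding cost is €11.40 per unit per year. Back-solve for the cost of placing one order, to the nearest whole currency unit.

S ≈ €386

Invert the EOQ relation Q*² = 2DS/H.
From Q* = √(2DS/H): S = Q*²H / (2D) = 1,095² × 11.4 / (2 × 17,700) = 386.1267.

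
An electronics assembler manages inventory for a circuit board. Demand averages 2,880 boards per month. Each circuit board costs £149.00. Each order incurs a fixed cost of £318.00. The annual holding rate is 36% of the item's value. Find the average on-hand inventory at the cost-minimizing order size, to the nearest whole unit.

Average inventory ≈ 320 boards

Annual demand D = 2,880 × 12 = 34,560.
Holding cost H = 0.36 × £149.00 = £53.6400 per unit per year.
Q* = √(2DS/H) = √(2 × 34,560 × 318 / 53.64) ≈ 640.13.
Average inventory = Q*/2 ≈ 640.13 / 2 = 320.067.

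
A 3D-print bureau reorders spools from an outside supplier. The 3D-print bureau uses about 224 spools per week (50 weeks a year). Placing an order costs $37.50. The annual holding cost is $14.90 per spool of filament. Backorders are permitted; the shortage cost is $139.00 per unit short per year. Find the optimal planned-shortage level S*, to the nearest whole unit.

Annual demand D = 224 × 50 = 11,200.
With planned backorders, Q* = √(2DS/H) · √((H+B)/B).
√(2DS/H) = √(2 × 11,200 × 37.5 / 14.9) = 237.436.
√((H+B)/B) = √((14.9+139)/139) = 1.0522.
Q* ≈ 249.838.
S* = Q* · H/(H+B) = 249.838 × 14.9/153.9 ≈ 24.188.

S* ≈ 24 spools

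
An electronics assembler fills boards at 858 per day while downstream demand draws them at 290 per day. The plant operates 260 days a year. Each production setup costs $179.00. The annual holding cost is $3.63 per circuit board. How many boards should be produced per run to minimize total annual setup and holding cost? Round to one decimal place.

Q* ≈ 3,351.5 boards

Annual demand D = 290 × 260 = 75,400.
Production build-up factor (1 − d/p) = 1 − 290/858 = 0.6620.
Q* = √(2DS / (H(1 − d/p))) = √(2 × 75,400 × 179 / (3.63 × 0.6620)).
= √(26,993,200 / 2.4031) ≈ 3351.532.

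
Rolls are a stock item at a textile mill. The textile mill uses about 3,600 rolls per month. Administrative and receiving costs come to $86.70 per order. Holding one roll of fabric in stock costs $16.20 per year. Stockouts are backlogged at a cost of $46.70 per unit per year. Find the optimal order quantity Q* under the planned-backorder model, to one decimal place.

Q* ≈ 789.2 rolls

Annual demand D = 3,600 × 12 = 43,200.
With planned backorders, Q* = √(2DS/H) · √((H+B)/B).
√(2DS/H) = √(2 × 43,200 × 86.7 / 16.2) = 680.000.
√((H+B)/B) = √((16.2+46.7)/46.7) = 1.1606.
Q* ≈ 789.179.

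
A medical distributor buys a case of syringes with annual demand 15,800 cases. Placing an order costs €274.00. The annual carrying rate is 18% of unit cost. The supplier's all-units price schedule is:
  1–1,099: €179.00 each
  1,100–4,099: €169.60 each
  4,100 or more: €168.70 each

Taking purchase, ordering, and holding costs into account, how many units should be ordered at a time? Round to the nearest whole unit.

Holding cost per unit per year at price C is H = 0.18·C.
Evaluate total cost at each tier's feasible EOQ or, if the EOQ is below the tier, at the tier's minimum quantity.
EOQ at €179.00 = 518.4 (feasible in tier 1): TC = 15,800×€179.00 + (15,800/518.4)×274 + (518.4/2)×0.18×€179.00 = €2,844,902.50.
EOQ at €169.60 = 532.6 < 1100, so use break Q=1100: TC = 15,800×€169.60 + (15,800/1100.0)×274 + (1100.0/2)×0.18×€169.60 = €2,700,406.04.
EOQ at €168.70 = 534.0 < 4100, so use break Q=4100: TC = 15,800×€168.70 + (15,800/4100.0)×274 + (4100.0/2)×0.18×€168.70 = €2,728,766.20.
Lowest total cost is €2,700,406.04 at Q = 1100.0.

Q* ≈ 1,100 cases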